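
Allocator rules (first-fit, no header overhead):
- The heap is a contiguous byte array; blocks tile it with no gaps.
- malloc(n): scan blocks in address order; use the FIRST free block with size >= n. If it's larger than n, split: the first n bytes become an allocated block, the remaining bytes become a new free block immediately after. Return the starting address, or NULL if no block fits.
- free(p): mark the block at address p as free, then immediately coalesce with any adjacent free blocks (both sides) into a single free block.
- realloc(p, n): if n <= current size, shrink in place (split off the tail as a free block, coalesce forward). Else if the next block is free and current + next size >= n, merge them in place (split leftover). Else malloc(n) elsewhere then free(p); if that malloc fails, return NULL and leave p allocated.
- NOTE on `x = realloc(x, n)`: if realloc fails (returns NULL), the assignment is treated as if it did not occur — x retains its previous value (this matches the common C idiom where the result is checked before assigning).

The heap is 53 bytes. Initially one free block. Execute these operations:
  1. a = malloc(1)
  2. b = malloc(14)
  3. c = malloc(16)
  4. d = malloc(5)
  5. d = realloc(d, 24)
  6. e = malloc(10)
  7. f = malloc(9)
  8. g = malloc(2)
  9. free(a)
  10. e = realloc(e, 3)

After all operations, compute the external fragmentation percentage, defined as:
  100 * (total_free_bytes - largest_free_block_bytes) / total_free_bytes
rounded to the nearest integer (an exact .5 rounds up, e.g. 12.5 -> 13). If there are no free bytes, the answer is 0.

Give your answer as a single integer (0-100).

Answer: 46

Derivation:
Op 1: a = malloc(1) -> a = 0; heap: [0-0 ALLOC][1-52 FREE]
Op 2: b = malloc(14) -> b = 1; heap: [0-0 ALLOC][1-14 ALLOC][15-52 FREE]
Op 3: c = malloc(16) -> c = 15; heap: [0-0 ALLOC][1-14 ALLOC][15-30 ALLOC][31-52 FREE]
Op 4: d = malloc(5) -> d = 31; heap: [0-0 ALLOC][1-14 ALLOC][15-30 ALLOC][31-35 ALLOC][36-52 FREE]
Op 5: d = realloc(d, 24) -> NULL (d unchanged); heap: [0-0 ALLOC][1-14 ALLOC][15-30 ALLOC][31-35 ALLOC][36-52 FREE]
Op 6: e = malloc(10) -> e = 36; heap: [0-0 ALLOC][1-14 ALLOC][15-30 ALLOC][31-35 ALLOC][36-45 ALLOC][46-52 FREE]
Op 7: f = malloc(9) -> f = NULL; heap: [0-0 ALLOC][1-14 ALLOC][15-30 ALLOC][31-35 ALLOC][36-45 ALLOC][46-52 FREE]
Op 8: g = malloc(2) -> g = 46; heap: [0-0 ALLOC][1-14 ALLOC][15-30 ALLOC][31-35 ALLOC][36-45 ALLOC][46-47 ALLOC][48-52 FREE]
Op 9: free(a) -> (freed a); heap: [0-0 FREE][1-14 ALLOC][15-30 ALLOC][31-35 ALLOC][36-45 ALLOC][46-47 ALLOC][48-52 FREE]
Op 10: e = realloc(e, 3) -> e = 36; heap: [0-0 FREE][1-14 ALLOC][15-30 ALLOC][31-35 ALLOC][36-38 ALLOC][39-45 FREE][46-47 ALLOC][48-52 FREE]
Free blocks: [1 7 5] total_free=13 largest=7 -> 100*(13-7)/13 = 600/13 ≈ 46.154 -> rounds to 46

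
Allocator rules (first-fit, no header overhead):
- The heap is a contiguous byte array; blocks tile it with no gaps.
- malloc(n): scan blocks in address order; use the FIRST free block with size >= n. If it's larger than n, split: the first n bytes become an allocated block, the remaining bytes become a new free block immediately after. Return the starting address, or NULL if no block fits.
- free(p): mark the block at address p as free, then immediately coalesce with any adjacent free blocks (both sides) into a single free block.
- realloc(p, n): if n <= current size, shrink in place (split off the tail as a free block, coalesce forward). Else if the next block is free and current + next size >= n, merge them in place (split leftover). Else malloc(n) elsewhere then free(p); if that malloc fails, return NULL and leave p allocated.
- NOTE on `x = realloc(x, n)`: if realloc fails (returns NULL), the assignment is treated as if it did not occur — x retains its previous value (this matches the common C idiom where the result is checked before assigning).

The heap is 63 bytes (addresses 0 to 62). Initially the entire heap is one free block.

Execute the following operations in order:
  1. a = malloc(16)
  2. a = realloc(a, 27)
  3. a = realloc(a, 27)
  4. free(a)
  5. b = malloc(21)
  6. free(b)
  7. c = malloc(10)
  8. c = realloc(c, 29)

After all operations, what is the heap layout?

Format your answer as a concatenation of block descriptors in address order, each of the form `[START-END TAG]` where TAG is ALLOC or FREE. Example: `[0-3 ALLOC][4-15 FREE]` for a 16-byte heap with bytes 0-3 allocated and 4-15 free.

Op 1: a = malloc(16) -> a = 0; heap: [0-15 ALLOC][16-62 FREE]
Op 2: a = realloc(a, 27) -> a = 0; heap: [0-26 ALLOC][27-62 FREE]
Op 3: a = realloc(a, 27) -> a = 0; heap: [0-26 ALLOC][27-62 FREE]
Op 4: free(a) -> (freed a); heap: [0-62 FREE]
Op 5: b = malloc(21) -> b = 0; heap: [0-20 ALLOC][21-62 FREE]
Op 6: free(b) -> (freed b); heap: [0-62 FREE]
Op 7: c = malloc(10) -> c = 0; heap: [0-9 ALLOC][10-62 FREE]
Op 8: c = realloc(c, 29) -> c = 0; heap: [0-28 ALLOC][29-62 FREE]

Answer: [0-28 ALLOC][29-62 FREE]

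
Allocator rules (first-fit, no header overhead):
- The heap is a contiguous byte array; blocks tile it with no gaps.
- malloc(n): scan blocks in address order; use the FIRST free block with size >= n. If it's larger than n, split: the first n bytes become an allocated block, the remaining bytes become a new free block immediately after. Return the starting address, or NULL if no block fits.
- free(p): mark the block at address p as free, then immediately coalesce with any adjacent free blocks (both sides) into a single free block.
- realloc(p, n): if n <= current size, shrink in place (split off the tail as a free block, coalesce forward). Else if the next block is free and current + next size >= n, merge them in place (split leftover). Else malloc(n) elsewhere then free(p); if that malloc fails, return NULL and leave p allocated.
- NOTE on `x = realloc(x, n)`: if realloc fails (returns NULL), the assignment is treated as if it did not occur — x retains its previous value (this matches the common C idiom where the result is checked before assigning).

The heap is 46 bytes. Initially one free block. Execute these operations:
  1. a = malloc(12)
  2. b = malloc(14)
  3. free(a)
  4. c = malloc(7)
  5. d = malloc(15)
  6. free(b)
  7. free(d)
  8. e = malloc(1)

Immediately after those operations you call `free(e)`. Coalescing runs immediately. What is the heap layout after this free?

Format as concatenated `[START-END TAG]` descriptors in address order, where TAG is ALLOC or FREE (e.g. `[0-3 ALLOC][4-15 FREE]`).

Op 1: a = malloc(12) -> a = 0; heap: [0-11 ALLOC][12-45 FREE]
Op 2: b = malloc(14) -> b = 12; heap: [0-11 ALLOC][12-25 ALLOC][26-45 FREE]
Op 3: free(a) -> (freed a); heap: [0-11 FREE][12-25 ALLOC][26-45 FREE]
Op 4: c = malloc(7) -> c = 0; heap: [0-6 ALLOC][7-11 FREE][12-25 ALLOC][26-45 FREE]
Op 5: d = malloc(15) -> d = 26; heap: [0-6 ALLOC][7-11 FREE][12-25 ALLOC][26-40 ALLOC][41-45 FREE]
Op 6: free(b) -> (freed b); heap: [0-6 ALLOC][7-25 FREE][26-40 ALLOC][41-45 FREE]
Op 7: free(d) -> (freed d); heap: [0-6 ALLOC][7-45 FREE]
Op 8: e = malloc(1) -> e = 7; heap: [0-6 ALLOC][7-7 ALLOC][8-45 FREE]
free(e): e = 7 -> block [7-7 ALLOC]; mark free, coalesce with adjacent free neighbors -> [0-6 ALLOC][7-45 FREE]

Answer: [0-6 ALLOC][7-45 FREE]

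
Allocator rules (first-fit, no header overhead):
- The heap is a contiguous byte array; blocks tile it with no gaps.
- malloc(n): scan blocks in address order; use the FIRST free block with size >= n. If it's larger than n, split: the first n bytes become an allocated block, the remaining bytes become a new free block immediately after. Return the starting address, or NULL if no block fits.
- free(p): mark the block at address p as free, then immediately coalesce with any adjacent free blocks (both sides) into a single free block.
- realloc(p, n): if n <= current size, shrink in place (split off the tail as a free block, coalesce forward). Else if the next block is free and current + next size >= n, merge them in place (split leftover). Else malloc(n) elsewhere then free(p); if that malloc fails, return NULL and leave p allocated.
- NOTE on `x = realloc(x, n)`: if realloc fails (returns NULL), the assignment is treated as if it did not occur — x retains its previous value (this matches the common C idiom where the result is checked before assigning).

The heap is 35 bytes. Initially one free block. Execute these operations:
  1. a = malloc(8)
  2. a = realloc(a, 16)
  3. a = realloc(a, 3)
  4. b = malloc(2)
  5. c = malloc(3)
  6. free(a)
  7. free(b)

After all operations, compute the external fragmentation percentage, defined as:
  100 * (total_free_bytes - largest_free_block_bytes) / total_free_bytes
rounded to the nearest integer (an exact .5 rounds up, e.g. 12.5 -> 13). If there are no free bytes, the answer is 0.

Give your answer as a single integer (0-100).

Answer: 16

Derivation:
Op 1: a = malloc(8) -> a = 0; heap: [0-7 ALLOC][8-34 FREE]
Op 2: a = realloc(a, 16) -> a = 0; heap: [0-15 ALLOC][16-34 FREE]
Op 3: a = realloc(a, 3) -> a = 0; heap: [0-2 ALLOC][3-34 FREE]
Op 4: b = malloc(2) -> b = 3; heap: [0-2 ALLOC][3-4 ALLOC][5-34 FREE]
Op 5: c = malloc(3) -> c = 5; heap: [0-2 ALLOC][3-4 ALLOC][5-7 ALLOC][8-34 FREE]
Op 6: free(a) -> (freed a); heap: [0-2 FREE][3-4 ALLOC][5-7 ALLOC][8-34 FREE]
Op 7: free(b) -> (freed b); heap: [0-4 FREE][5-7 ALLOC][8-34 FREE]
Free blocks: [5 27] total_free=32 largest=27 -> 100*(32-27)/32 = 500/32 = 15.625 -> rounds to 16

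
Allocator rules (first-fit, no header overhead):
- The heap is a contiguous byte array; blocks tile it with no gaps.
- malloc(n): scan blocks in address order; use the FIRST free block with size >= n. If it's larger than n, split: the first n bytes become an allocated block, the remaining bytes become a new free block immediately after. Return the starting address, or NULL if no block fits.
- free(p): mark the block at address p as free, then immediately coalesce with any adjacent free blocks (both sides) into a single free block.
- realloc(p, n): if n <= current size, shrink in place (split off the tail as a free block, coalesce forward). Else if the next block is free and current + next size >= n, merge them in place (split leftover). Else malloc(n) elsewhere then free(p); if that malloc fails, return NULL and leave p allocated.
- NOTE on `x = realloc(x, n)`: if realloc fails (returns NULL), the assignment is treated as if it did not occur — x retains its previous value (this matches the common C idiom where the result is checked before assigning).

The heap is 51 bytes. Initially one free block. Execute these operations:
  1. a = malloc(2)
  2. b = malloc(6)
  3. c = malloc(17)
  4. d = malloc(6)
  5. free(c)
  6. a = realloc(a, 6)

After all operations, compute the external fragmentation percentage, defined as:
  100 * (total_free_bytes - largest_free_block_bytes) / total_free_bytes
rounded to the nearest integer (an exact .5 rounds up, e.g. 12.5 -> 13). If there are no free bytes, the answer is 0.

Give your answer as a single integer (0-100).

Op 1: a = malloc(2) -> a = 0; heap: [0-1 ALLOC][2-50 FREE]
Op 2: b = malloc(6) -> b = 2; heap: [0-1 ALLOC][2-7 ALLOC][8-50 FREE]
Op 3: c = malloc(17) -> c = 8; heap: [0-1 ALLOC][2-7 ALLOC][8-24 ALLOC][25-50 FREE]
Op 4: d = malloc(6) -> d = 25; heap: [0-1 ALLOC][2-7 ALLOC][8-24 ALLOC][25-30 ALLOC][31-50 FREE]
Op 5: free(c) -> (freed c); heap: [0-1 ALLOC][2-7 ALLOC][8-24 FREE][25-30 ALLOC][31-50 FREE]
Op 6: a = realloc(a, 6) -> a = 8; heap: [0-1 FREE][2-7 ALLOC][8-13 ALLOC][14-24 FREE][25-30 ALLOC][31-50 FREE]
Free blocks: [2 11 20] total_free=33 largest=20 -> 100*(33-20)/33 = 1300/33 ≈ 39.394 -> rounds to 39

Answer: 39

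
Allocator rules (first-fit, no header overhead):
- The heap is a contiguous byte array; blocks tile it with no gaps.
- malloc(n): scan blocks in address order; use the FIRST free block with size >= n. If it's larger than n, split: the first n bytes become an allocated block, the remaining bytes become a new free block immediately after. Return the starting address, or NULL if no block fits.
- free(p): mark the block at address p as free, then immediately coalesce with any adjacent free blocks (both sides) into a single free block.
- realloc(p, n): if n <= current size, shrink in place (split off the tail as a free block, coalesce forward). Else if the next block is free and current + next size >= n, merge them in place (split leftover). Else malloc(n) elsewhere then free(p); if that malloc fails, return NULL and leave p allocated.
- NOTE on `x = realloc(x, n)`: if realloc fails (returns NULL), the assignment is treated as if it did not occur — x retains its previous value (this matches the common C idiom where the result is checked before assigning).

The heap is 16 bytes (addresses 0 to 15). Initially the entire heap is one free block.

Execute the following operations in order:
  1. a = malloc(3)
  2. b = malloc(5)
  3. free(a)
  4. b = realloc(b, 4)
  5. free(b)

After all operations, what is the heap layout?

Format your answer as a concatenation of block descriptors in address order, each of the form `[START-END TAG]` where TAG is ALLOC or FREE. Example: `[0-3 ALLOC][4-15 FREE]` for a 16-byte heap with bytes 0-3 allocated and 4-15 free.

Op 1: a = malloc(3) -> a = 0; heap: [0-2 ALLOC][3-15 FREE]
Op 2: b = malloc(5) -> b = 3; heap: [0-2 ALLOC][3-7 ALLOC][8-15 FREE]
Op 3: free(a) -> (freed a); heap: [0-2 FREE][3-7 ALLOC][8-15 FREE]
Op 4: b = realloc(b, 4) -> b = 3; heap: [0-2 FREE][3-6 ALLOC][7-15 FREE]
Op 5: free(b) -> (freed b); heap: [0-15 FREE]

Answer: [0-15 FREE]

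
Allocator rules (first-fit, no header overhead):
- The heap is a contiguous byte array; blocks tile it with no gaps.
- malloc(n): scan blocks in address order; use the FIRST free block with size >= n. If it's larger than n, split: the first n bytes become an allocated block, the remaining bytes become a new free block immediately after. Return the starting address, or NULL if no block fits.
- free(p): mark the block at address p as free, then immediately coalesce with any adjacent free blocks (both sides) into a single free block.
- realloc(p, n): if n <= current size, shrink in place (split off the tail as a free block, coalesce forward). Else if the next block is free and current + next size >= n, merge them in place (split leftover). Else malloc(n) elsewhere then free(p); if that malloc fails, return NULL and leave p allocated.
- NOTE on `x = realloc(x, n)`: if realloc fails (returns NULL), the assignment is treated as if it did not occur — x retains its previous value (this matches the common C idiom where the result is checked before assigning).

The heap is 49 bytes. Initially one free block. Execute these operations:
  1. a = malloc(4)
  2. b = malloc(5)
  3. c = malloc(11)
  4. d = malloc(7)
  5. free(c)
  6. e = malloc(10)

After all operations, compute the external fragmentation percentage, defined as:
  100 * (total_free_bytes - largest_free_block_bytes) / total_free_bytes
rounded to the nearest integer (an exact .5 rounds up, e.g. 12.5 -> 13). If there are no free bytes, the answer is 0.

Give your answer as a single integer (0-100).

Op 1: a = malloc(4) -> a = 0; heap: [0-3 ALLOC][4-48 FREE]
Op 2: b = malloc(5) -> b = 4; heap: [0-3 ALLOC][4-8 ALLOC][9-48 FREE]
Op 3: c = malloc(11) -> c = 9; heap: [0-3 ALLOC][4-8 ALLOC][9-19 ALLOC][20-48 FREE]
Op 4: d = malloc(7) -> d = 20; heap: [0-3 ALLOC][4-8 ALLOC][9-19 ALLOC][20-26 ALLOC][27-48 FREE]
Op 5: free(c) -> (freed c); heap: [0-3 ALLOC][4-8 ALLOC][9-19 FREE][20-26 ALLOC][27-48 FREE]
Op 6: e = malloc(10) -> e = 9; heap: [0-3 ALLOC][4-8 ALLOC][9-18 ALLOC][19-19 FREE][20-26 ALLOC][27-48 FREE]
Free blocks: [1 22] total_free=23 largest=22 -> 100*(23-22)/23 = 100/23 ≈ 4.348 -> rounds to 4

Answer: 4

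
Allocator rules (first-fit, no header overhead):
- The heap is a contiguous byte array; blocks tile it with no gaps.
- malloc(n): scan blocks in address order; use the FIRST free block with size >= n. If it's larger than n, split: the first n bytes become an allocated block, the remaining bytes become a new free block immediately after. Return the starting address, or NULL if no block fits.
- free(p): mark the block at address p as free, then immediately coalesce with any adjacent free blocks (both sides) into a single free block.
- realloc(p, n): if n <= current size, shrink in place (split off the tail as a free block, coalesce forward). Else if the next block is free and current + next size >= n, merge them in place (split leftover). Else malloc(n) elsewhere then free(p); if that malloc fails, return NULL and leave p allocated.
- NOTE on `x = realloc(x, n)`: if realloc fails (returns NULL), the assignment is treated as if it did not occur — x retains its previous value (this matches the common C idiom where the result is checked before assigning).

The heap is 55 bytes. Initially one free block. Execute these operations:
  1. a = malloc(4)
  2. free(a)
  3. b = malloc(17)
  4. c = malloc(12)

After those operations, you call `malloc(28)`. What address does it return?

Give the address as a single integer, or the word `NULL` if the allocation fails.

Op 1: a = malloc(4) -> a = 0; heap: [0-3 ALLOC][4-54 FREE]
Op 2: free(a) -> (freed a); heap: [0-54 FREE]
Op 3: b = malloc(17) -> b = 0; heap: [0-16 ALLOC][17-54 FREE]
Op 4: c = malloc(12) -> c = 17; heap: [0-16 ALLOC][17-28 ALLOC][29-54 FREE]
malloc(28): first-fit scan over [0-16 ALLOC][17-28 ALLOC][29-54 FREE] -> NULL

Answer: NULL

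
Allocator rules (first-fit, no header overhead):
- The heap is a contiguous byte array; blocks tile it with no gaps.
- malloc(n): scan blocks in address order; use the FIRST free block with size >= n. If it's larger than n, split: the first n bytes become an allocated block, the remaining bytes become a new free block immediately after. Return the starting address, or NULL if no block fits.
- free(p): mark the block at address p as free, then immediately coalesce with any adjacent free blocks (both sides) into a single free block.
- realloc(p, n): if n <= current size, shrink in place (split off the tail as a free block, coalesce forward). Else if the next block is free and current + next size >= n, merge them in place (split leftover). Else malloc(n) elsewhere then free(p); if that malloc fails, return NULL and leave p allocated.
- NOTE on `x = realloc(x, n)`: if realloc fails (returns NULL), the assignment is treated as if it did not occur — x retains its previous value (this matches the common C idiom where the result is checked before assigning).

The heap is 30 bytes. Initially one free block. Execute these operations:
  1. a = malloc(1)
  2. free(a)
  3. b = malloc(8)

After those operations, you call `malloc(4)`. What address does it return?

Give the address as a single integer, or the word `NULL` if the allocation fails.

Answer: 8

Derivation:
Op 1: a = malloc(1) -> a = 0; heap: [0-0 ALLOC][1-29 FREE]
Op 2: free(a) -> (freed a); heap: [0-29 FREE]
Op 3: b = malloc(8) -> b = 0; heap: [0-7 ALLOC][8-29 FREE]
malloc(4): first-fit scan over [0-7 ALLOC][8-29 FREE] -> 8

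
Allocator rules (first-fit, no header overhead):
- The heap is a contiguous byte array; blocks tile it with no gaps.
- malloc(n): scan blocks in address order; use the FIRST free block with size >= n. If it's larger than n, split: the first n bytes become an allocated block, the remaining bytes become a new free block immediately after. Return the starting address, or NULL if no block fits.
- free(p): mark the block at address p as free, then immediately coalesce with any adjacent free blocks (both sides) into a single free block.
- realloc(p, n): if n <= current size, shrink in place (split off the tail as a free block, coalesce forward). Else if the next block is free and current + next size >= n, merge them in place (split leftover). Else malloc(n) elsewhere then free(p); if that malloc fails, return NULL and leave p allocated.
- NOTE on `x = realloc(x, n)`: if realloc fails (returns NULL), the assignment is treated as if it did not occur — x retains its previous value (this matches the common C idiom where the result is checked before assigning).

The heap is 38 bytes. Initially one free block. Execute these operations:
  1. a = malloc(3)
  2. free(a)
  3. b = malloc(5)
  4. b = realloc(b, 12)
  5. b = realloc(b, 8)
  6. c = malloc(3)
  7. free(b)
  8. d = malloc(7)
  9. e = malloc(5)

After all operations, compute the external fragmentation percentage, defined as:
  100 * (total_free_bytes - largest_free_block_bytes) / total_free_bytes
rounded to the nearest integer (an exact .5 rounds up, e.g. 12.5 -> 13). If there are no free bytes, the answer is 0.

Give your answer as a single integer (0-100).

Answer: 4

Derivation:
Op 1: a = malloc(3) -> a = 0; heap: [0-2 ALLOC][3-37 FREE]
Op 2: free(a) -> (freed a); heap: [0-37 FREE]
Op 3: b = malloc(5) -> b = 0; heap: [0-4 ALLOC][5-37 FREE]
Op 4: b = realloc(b, 12) -> b = 0; heap: [0-11 ALLOC][12-37 FREE]
Op 5: b = realloc(b, 8) -> b = 0; heap: [0-7 ALLOC][8-37 FREE]
Op 6: c = malloc(3) -> c = 8; heap: [0-7 ALLOC][8-10 ALLOC][11-37 FREE]
Op 7: free(b) -> (freed b); heap: [0-7 FREE][8-10 ALLOC][11-37 FREE]
Op 8: d = malloc(7) -> d = 0; heap: [0-6 ALLOC][7-7 FREE][8-10 ALLOC][11-37 FREE]
Op 9: e = malloc(5) -> e = 11; heap: [0-6 ALLOC][7-7 FREE][8-10 ALLOC][11-15 ALLOC][16-37 FREE]
Free blocks: [1 22] total_free=23 largest=22 -> 100*(23-22)/23 = 100/23 ≈ 4.348 -> rounds to 4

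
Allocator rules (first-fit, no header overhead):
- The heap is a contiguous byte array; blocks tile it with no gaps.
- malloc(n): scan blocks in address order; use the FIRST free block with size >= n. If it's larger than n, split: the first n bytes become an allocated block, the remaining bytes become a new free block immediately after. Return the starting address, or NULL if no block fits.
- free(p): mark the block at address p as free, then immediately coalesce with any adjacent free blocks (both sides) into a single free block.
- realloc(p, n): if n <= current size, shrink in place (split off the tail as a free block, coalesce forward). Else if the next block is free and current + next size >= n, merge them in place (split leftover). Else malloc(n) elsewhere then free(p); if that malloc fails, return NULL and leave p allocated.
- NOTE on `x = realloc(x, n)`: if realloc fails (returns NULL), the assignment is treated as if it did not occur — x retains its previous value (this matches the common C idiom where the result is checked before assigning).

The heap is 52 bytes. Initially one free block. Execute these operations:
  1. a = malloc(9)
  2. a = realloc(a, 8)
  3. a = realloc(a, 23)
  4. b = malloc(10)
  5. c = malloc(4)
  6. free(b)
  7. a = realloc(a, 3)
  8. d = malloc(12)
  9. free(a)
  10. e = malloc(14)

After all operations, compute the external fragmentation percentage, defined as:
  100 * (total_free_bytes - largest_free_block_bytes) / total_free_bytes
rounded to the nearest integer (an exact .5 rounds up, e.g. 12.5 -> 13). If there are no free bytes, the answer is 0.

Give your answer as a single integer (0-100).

Op 1: a = malloc(9) -> a = 0; heap: [0-8 ALLOC][9-51 FREE]
Op 2: a = realloc(a, 8) -> a = 0; heap: [0-7 ALLOC][8-51 FREE]
Op 3: a = realloc(a, 23) -> a = 0; heap: [0-22 ALLOC][23-51 FREE]
Op 4: b = malloc(10) -> b = 23; heap: [0-22 ALLOC][23-32 ALLOC][33-51 FREE]
Op 5: c = malloc(4) -> c = 33; heap: [0-22 ALLOC][23-32 ALLOC][33-36 ALLOC][37-51 FREE]
Op 6: free(b) -> (freed b); heap: [0-22 ALLOC][23-32 FREE][33-36 ALLOC][37-51 FREE]
Op 7: a = realloc(a, 3) -> a = 0; heap: [0-2 ALLOC][3-32 FREE][33-36 ALLOC][37-51 FREE]
Op 8: d = malloc(12) -> d = 3; heap: [0-2 ALLOC][3-14 ALLOC][15-32 FREE][33-36 ALLOC][37-51 FREE]
Op 9: free(a) -> (freed a); heap: [0-2 FREE][3-14 ALLOC][15-32 FREE][33-36 ALLOC][37-51 FREE]
Op 10: e = malloc(14) -> e = 15; heap: [0-2 FREE][3-14 ALLOC][15-28 ALLOC][29-32 FREE][33-36 ALLOC][37-51 FREE]
Free blocks: [3 4 15] total_free=22 largest=15 -> 100*(22-15)/22 = 700/22 ≈ 31.818 -> rounds to 32

Answer: 32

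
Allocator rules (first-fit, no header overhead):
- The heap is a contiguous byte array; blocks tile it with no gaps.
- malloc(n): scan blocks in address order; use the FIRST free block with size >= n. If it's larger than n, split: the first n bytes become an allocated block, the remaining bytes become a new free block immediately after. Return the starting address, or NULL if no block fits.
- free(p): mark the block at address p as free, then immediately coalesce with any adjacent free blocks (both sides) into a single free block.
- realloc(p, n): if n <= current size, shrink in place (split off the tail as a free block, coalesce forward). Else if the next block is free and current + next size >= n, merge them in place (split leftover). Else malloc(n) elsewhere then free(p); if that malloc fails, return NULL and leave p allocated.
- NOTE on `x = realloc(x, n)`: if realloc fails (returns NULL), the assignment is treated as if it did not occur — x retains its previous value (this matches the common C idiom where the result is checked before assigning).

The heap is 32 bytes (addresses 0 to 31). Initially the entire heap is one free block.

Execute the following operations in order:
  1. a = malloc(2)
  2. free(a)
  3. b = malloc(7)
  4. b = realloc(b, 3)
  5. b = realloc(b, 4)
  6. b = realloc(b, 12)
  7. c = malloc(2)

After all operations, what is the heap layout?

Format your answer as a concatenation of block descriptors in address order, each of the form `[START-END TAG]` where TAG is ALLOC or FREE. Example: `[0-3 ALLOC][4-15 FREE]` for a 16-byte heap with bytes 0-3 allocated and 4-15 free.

Op 1: a = malloc(2) -> a = 0; heap: [0-1 ALLOC][2-31 FREE]
Op 2: free(a) -> (freed a); heap: [0-31 FREE]
Op 3: b = malloc(7) -> b = 0; heap: [0-6 ALLOC][7-31 FREE]
Op 4: b = realloc(b, 3) -> b = 0; heap: [0-2 ALLOC][3-31 FREE]
Op 5: b = realloc(b, 4) -> b = 0; heap: [0-3 ALLOC][4-31 FREE]
Op 6: b = realloc(b, 12) -> b = 0; heap: [0-11 ALLOC][12-31 FREE]
Op 7: c = malloc(2) -> c = 12; heap: [0-11 ALLOC][12-13 ALLOC][14-31 FREE]

Answer: [0-11 ALLOC][12-13 ALLOC][14-31 FREE]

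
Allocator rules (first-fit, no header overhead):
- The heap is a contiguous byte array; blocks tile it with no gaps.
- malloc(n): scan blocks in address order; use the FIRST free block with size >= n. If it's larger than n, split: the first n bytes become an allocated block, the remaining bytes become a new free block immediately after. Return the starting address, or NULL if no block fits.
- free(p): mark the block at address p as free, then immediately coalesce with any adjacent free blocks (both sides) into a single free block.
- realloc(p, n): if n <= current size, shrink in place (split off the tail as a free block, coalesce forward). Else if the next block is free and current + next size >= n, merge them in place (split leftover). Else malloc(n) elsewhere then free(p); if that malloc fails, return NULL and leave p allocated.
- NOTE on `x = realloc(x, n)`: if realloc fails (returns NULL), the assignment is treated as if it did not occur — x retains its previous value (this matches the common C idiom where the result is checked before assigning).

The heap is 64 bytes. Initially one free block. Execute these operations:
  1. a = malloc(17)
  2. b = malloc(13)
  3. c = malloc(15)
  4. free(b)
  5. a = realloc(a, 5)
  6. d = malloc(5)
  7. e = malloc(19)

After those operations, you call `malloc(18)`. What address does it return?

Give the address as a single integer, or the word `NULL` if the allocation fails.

Answer: 45

Derivation:
Op 1: a = malloc(17) -> a = 0; heap: [0-16 ALLOC][17-63 FREE]
Op 2: b = malloc(13) -> b = 17; heap: [0-16 ALLOC][17-29 ALLOC][30-63 FREE]
Op 3: c = malloc(15) -> c = 30; heap: [0-16 ALLOC][17-29 ALLOC][30-44 ALLOC][45-63 FREE]
Op 4: free(b) -> (freed b); heap: [0-16 ALLOC][17-29 FREE][30-44 ALLOC][45-63 FREE]
Op 5: a = realloc(a, 5) -> a = 0; heap: [0-4 ALLOC][5-29 FREE][30-44 ALLOC][45-63 FREE]
Op 6: d = malloc(5) -> d = 5; heap: [0-4 ALLOC][5-9 ALLOC][10-29 FREE][30-44 ALLOC][45-63 FREE]
Op 7: e = malloc(19) -> e = 10; heap: [0-4 ALLOC][5-9 ALLOC][10-28 ALLOC][29-29 FREE][30-44 ALLOC][45-63 FREE]
malloc(18): first-fit scan over [0-4 ALLOC][5-9 ALLOC][10-28 ALLOC][29-29 FREE][30-44 ALLOC][45-63 FREE] -> 45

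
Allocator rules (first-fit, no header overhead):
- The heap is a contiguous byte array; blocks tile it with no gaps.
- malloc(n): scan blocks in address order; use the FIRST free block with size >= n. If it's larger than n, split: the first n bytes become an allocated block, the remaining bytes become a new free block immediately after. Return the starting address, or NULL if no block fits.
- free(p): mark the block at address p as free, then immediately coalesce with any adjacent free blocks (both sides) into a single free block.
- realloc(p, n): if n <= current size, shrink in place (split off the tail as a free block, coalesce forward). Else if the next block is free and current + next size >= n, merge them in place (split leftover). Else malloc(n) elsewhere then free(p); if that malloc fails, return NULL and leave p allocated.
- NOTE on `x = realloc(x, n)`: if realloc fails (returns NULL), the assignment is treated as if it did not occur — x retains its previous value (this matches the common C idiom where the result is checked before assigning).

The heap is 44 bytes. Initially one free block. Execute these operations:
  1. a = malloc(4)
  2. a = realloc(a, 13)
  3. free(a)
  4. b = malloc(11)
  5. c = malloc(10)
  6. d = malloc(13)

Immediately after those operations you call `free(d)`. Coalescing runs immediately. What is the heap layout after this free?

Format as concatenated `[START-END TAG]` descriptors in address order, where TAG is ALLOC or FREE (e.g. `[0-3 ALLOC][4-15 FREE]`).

Op 1: a = malloc(4) -> a = 0; heap: [0-3 ALLOC][4-43 FREE]
Op 2: a = realloc(a, 13) -> a = 0; heap: [0-12 ALLOC][13-43 FREE]
Op 3: free(a) -> (freed a); heap: [0-43 FREE]
Op 4: b = malloc(11) -> b = 0; heap: [0-10 ALLOC][11-43 FREE]
Op 5: c = malloc(10) -> c = 11; heap: [0-10 ALLOC][11-20 ALLOC][21-43 FREE]
Op 6: d = malloc(13) -> d = 21; heap: [0-10 ALLOC][11-20 ALLOC][21-33 ALLOC][34-43 FREE]
free(d): d = 21 -> block [21-33 ALLOC]; mark free, coalesce with adjacent free neighbors -> [0-10 ALLOC][11-20 ALLOC][21-43 FREE]

Answer: [0-10 ALLOC][11-20 ALLOC][21-43 FREE]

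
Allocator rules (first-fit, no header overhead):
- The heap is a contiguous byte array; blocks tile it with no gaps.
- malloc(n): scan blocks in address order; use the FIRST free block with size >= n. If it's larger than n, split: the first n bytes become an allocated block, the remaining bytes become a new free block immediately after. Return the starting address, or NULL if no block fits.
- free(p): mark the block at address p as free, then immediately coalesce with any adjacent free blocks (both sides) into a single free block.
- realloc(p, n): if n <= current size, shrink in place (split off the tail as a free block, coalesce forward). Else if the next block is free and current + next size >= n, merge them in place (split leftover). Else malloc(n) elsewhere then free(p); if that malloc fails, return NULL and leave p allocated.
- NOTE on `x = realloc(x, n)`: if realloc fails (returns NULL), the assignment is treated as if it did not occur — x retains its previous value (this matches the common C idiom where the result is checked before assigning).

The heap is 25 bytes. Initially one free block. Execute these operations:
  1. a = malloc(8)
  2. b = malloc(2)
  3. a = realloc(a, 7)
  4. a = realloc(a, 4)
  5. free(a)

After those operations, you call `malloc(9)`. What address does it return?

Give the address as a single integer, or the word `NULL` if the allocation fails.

Answer: 10

Derivation:
Op 1: a = malloc(8) -> a = 0; heap: [0-7 ALLOC][8-24 FREE]
Op 2: b = malloc(2) -> b = 8; heap: [0-7 ALLOC][8-9 ALLOC][10-24 FREE]
Op 3: a = realloc(a, 7) -> a = 0; heap: [0-6 ALLOC][7-7 FREE][8-9 ALLOC][10-24 FREE]
Op 4: a = realloc(a, 4) -> a = 0; heap: [0-3 ALLOC][4-7 FREE][8-9 ALLOC][10-24 FREE]
Op 5: free(a) -> (freed a); heap: [0-7 FREE][8-9 ALLOC][10-24 FREE]
malloc(9): first-fit scan over [0-7 FREE][8-9 ALLOC][10-24 FREE] -> 10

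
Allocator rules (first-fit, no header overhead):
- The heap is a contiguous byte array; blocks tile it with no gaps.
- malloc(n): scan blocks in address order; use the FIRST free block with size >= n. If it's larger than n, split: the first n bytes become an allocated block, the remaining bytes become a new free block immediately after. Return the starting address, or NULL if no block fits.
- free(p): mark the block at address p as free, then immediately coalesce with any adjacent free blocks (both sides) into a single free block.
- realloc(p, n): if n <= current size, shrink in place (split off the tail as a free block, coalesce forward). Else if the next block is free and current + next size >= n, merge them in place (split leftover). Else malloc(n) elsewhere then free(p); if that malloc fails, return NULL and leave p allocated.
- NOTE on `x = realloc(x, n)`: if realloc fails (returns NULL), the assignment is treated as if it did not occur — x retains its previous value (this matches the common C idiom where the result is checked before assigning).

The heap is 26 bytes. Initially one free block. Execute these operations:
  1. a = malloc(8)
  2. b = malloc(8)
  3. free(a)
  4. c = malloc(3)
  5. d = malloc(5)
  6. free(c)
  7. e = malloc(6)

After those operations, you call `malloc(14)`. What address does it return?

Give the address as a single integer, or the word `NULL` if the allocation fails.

Answer: NULL

Derivation:
Op 1: a = malloc(8) -> a = 0; heap: [0-7 ALLOC][8-25 FREE]
Op 2: b = malloc(8) -> b = 8; heap: [0-7 ALLOC][8-15 ALLOC][16-25 FREE]
Op 3: free(a) -> (freed a); heap: [0-7 FREE][8-15 ALLOC][16-25 FREE]
Op 4: c = malloc(3) -> c = 0; heap: [0-2 ALLOC][3-7 FREE][8-15 ALLOC][16-25 FREE]
Op 5: d = malloc(5) -> d = 3; heap: [0-2 ALLOC][3-7 ALLOC][8-15 ALLOC][16-25 FREE]
Op 6: free(c) -> (freed c); heap: [0-2 FREE][3-7 ALLOC][8-15 ALLOC][16-25 FREE]
Op 7: e = malloc(6) -> e = 16; heap: [0-2 FREE][3-7 ALLOC][8-15 ALLOC][16-21 ALLOC][22-25 FREE]
malloc(14): first-fit scan over [0-2 FREE][3-7 ALLOC][8-15 ALLOC][16-21 ALLOC][22-25 FREE] -> NULL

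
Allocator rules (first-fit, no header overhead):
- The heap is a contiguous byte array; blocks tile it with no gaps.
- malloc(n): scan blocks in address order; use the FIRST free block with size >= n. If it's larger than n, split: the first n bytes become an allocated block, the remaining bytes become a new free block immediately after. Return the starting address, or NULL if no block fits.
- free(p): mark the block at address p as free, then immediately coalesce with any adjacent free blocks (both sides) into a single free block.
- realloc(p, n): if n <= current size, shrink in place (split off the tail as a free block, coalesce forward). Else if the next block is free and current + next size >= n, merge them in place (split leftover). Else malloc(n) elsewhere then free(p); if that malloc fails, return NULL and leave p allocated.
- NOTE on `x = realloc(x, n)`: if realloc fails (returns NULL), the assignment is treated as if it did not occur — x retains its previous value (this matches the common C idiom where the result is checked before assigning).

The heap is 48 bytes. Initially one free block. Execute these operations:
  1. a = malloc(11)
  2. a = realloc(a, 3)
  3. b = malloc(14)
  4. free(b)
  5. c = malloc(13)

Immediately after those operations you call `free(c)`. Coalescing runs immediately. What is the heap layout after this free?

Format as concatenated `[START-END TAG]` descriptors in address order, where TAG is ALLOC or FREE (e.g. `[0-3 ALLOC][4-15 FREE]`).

Answer: [0-2 ALLOC][3-47 FREE]

Derivation:
Op 1: a = malloc(11) -> a = 0; heap: [0-10 ALLOC][11-47 FREE]
Op 2: a = realloc(a, 3) -> a = 0; heap: [0-2 ALLOC][3-47 FREE]
Op 3: b = malloc(14) -> b = 3; heap: [0-2 ALLOC][3-16 ALLOC][17-47 FREE]
Op 4: free(b) -> (freed b); heap: [0-2 ALLOC][3-47 FREE]
Op 5: c = malloc(13) -> c = 3; heap: [0-2 ALLOC][3-15 ALLOC][16-47 FREE]
free(c): c = 3 -> block [3-15 ALLOC]; mark free, coalesce with adjacent free neighbors -> [0-2 ALLOC][3-47 FREE]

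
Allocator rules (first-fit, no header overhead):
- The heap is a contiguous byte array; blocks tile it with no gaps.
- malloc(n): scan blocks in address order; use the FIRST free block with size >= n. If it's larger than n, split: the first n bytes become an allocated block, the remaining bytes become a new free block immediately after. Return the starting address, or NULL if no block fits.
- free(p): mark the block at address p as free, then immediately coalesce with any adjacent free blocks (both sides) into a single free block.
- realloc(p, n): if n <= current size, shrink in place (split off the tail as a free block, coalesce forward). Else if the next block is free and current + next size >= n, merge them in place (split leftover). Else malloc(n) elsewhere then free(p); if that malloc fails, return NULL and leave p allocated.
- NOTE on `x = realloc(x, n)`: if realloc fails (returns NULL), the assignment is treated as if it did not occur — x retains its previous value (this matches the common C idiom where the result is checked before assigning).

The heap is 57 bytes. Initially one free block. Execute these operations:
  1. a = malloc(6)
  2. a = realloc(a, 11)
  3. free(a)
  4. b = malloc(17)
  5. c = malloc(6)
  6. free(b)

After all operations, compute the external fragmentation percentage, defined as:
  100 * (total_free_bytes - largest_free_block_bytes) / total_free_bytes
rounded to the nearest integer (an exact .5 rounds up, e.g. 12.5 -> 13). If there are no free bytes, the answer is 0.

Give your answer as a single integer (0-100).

Op 1: a = malloc(6) -> a = 0; heap: [0-5 ALLOC][6-56 FREE]
Op 2: a = realloc(a, 11) -> a = 0; heap: [0-10 ALLOC][11-56 FREE]
Op 3: free(a) -> (freed a); heap: [0-56 FREE]
Op 4: b = malloc(17) -> b = 0; heap: [0-16 ALLOC][17-56 FREE]
Op 5: c = malloc(6) -> c = 17; heap: [0-16 ALLOC][17-22 ALLOC][23-56 FREE]
Op 6: free(b) -> (freed b); heap: [0-16 FREE][17-22 ALLOC][23-56 FREE]
Free blocks: [17 34] total_free=51 largest=34 -> 100*(51-34)/51 = 1700/51 ≈ 33.333 -> rounds to 33

Answer: 33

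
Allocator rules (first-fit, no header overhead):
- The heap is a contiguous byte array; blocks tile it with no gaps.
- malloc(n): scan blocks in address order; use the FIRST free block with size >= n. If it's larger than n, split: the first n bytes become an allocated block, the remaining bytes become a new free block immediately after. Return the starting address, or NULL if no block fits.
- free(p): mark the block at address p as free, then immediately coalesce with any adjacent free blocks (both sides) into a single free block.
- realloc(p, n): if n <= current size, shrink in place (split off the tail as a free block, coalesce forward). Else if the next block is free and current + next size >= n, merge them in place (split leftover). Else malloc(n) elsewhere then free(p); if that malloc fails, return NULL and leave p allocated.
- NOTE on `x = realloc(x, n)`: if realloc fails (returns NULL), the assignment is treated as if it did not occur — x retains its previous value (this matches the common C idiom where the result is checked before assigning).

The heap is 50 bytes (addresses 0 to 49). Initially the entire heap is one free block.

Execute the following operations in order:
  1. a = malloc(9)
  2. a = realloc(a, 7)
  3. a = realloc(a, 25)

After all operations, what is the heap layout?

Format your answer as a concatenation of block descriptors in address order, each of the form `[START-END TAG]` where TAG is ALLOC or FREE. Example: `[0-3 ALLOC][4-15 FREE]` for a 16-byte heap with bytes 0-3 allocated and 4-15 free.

Answer: [0-24 ALLOC][25-49 FREE]

Derivation:
Op 1: a = malloc(9) -> a = 0; heap: [0-8 ALLOC][9-49 FREE]
Op 2: a = realloc(a, 7) -> a = 0; heap: [0-6 ALLOC][7-49 FREE]
Op 3: a = realloc(a, 25) -> a = 0; heap: [0-24 ALLOC][25-49 FREE]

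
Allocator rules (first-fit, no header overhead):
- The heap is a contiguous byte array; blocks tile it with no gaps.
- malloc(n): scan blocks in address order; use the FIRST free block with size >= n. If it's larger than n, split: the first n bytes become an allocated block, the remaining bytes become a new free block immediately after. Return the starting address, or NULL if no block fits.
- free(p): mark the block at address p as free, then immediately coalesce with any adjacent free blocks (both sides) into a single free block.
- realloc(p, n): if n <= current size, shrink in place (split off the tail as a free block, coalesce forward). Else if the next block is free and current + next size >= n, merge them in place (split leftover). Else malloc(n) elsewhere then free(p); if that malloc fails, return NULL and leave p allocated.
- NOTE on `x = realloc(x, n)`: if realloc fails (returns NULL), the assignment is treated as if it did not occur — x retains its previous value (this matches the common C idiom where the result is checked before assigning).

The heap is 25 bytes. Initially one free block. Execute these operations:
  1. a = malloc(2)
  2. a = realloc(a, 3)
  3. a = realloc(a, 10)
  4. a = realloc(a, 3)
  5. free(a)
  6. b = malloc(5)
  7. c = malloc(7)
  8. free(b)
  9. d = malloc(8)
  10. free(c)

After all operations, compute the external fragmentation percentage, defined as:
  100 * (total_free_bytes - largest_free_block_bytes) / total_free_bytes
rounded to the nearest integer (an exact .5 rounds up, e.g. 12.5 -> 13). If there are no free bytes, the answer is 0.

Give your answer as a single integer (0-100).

Op 1: a = malloc(2) -> a = 0; heap: [0-1 ALLOC][2-24 FREE]
Op 2: a = realloc(a, 3) -> a = 0; heap: [0-2 ALLOC][3-24 FREE]
Op 3: a = realloc(a, 10) -> a = 0; heap: [0-9 ALLOC][10-24 FREE]
Op 4: a = realloc(a, 3) -> a = 0; heap: [0-2 ALLOC][3-24 FREE]
Op 5: free(a) -> (freed a); heap: [0-24 FREE]
Op 6: b = malloc(5) -> b = 0; heap: [0-4 ALLOC][5-24 FREE]
Op 7: c = malloc(7) -> c = 5; heap: [0-4 ALLOC][5-11 ALLOC][12-24 FREE]
Op 8: free(b) -> (freed b); heap: [0-4 FREE][5-11 ALLOC][12-24 FREE]
Op 9: d = malloc(8) -> d = 12; heap: [0-4 FREE][5-11 ALLOC][12-19 ALLOC][20-24 FREE]
Op 10: free(c) -> (freed c); heap: [0-11 FREE][12-19 ALLOC][20-24 FREE]
Free blocks: [12 5] total_free=17 largest=12 -> 100*(17-12)/17 = 500/17 ≈ 29.412 -> rounds to 29

Answer: 29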